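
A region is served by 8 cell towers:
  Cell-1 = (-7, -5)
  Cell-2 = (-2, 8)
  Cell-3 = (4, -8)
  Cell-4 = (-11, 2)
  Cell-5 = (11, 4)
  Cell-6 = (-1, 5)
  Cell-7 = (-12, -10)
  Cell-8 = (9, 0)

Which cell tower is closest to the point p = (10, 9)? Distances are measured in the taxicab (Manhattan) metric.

Cell-5

d(p, Cell-1) = 17 + 14 = 31
d(p, Cell-2) = 12 + 1 = 13
d(p, Cell-3) = 6 + 17 = 23
d(p, Cell-4) = 21 + 7 = 28
d(p, Cell-5) = 1 + 5 = 6
d(p, Cell-6) = 11 + 4 = 15
d(p, Cell-7) = 22 + 19 = 41
d(p, Cell-8) = 1 + 9 = 10
Cell-5 is nearest.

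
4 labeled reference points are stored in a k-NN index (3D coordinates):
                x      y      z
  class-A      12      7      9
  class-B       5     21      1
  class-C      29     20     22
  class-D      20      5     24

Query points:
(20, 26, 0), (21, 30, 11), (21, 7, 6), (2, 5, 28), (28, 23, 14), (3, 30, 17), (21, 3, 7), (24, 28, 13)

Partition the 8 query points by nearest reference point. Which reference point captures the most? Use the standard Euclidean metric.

class-C

(20, 26, 0) — d² to each: class-A:506, class-B:251, class-C:601, class-D:1017 → nearest is class-B
(21, 30, 11) — d² to each: class-A:614, class-B:437, class-C:285, class-D:795 → nearest is class-C
(21, 7, 6) — d² to each: class-A:90, class-B:477, class-C:489, class-D:329 → nearest is class-A
(2, 5, 28) — d² to each: class-A:465, class-B:994, class-C:990, class-D:340 → nearest is class-D
(28, 23, 14) — d² to each: class-A:537, class-B:702, class-C:74, class-D:488 → nearest is class-C
(3, 30, 17) — d² to each: class-A:674, class-B:341, class-C:801, class-D:963 → nearest is class-B
(21, 3, 7) — d² to each: class-A:101, class-B:616, class-C:578, class-D:294 → nearest is class-A
(24, 28, 13) — d² to each: class-A:601, class-B:554, class-C:170, class-D:666 → nearest is class-C
Tally — class-A:2, class-B:2, class-C:3, class-D:1. class-C captures the most (3).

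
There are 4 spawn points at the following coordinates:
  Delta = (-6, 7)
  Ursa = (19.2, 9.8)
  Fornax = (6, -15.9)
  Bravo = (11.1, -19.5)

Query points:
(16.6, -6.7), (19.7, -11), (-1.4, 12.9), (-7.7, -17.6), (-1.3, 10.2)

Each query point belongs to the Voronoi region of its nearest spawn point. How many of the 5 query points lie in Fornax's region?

(16.6, -6.7) — d² to each: Delta:698.45, Ursa:279.01, Fornax:197, Bravo:194.09 → nearest is Bravo
(19.7, -11) — d² to each: Delta:984.49, Ursa:432.89, Fornax:211.7, Bravo:146.21 → nearest is Bravo
(-1.4, 12.9) — d² to each: Delta:55.97, Ursa:433.97, Fornax:884.2, Bravo:1206.01 → nearest is Delta
(-7.7, -17.6) — d² to each: Delta:608.05, Ursa:1474.37, Fornax:190.58, Bravo:357.05 → nearest is Fornax
(-1.3, 10.2) — d² to each: Delta:32.33, Ursa:420.41, Fornax:734.5, Bravo:1035.85 → nearest is Delta
1 of the 5 points has Fornax as nearest.

1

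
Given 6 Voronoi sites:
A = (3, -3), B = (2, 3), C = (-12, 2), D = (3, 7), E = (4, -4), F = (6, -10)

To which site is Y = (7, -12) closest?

F

Squared Euclidean distances:
|YA|² = (7−3)² + (-12−(-3))² = 16 + 81 = 97
|YB|² = (7−2)² + (-12−3)² = 25 + 225 = 250
|YC|² = (7−(-12))² + (-12−2)² = 361 + 196 = 557
|YD|² = (7−3)² + (-12−7)² = 16 + 361 = 377
|YE|² = (7−4)² + (-12−(-4))² = 9 + 64 = 73
|YF|² = (7−6)² + (-12−(-10))² = 1 + 4 = 5
F is nearest.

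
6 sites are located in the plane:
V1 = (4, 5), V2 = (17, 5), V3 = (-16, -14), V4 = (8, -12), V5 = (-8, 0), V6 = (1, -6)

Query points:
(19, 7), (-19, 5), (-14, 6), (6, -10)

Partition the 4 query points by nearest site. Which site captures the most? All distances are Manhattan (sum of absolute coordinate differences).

V5

(19, 7) — d to each: V1:17, V2:4, V3:56, V4:30, V5:34, V6:31 → nearest is V2
(-19, 5) — d to each: V1:23, V2:36, V3:22, V4:44, V5:16, V6:31 → nearest is V5
(-14, 6) — d to each: V1:19, V2:32, V3:22, V4:40, V5:12, V6:27 → nearest is V5
(6, -10) — d to each: V1:17, V2:26, V3:26, V4:4, V5:24, V6:9 → nearest is V4
Tally — V2:1, V4:1, V5:2. V5 captures the most (2).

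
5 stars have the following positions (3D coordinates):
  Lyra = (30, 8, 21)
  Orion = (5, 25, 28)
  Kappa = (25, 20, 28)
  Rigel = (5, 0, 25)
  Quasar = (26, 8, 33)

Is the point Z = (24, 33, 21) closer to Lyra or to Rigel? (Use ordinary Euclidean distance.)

Lyra

Compare squared distances:
d²(Z, Lyra) = (24−30)² + (33−8)² + (21−21)² = 36 + 625 + 0 = 661
d²(Z, Rigel) = (24−5)² + (33−0)² + (21−25)² = 361 + 1089 + 16 = 1466
661 < 1466, so Lyra is closer.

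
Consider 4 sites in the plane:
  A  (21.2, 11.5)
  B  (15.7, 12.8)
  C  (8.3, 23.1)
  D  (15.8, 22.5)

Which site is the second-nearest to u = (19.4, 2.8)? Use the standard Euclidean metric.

Since √ is increasing, it suffices to compare squared distances:
|uA|² = (19.4−21.2)² + (2.8−11.5)² = 3.24 + 75.69 = 78.93
|uB|² = (19.4−15.7)² + (2.8−12.8)² = 13.69 + 100 = 113.69
|uC|² = (19.4−8.3)² + (2.8−23.1)² = 123.21 + 412.09 = 535.3
|uD|² = (19.4−15.8)² + (2.8−22.5)² = 12.96 + 388.09 = 401.05
Sorted ascending: A, B, D, … — the second-nearest is B.

B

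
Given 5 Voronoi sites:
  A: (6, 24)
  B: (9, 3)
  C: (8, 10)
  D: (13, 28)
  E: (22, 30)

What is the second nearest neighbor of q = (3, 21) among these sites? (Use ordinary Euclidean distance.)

C

Since √ is increasing, it suffices to compare squared distances:
|qA|² = (3−6)² + (21−24)² = 9 + 9 = 18
|qB|² = (3−9)² + (21−3)² = 36 + 324 = 360
|qC|² = (3−8)² + (21−10)² = 25 + 121 = 146
|qD|² = (3−13)² + (21−28)² = 100 + 49 = 149
|qE|² = (3−22)² + (21−30)² = 361 + 81 = 442
Sorted ascending: A, C, D, … — the second-nearest is C.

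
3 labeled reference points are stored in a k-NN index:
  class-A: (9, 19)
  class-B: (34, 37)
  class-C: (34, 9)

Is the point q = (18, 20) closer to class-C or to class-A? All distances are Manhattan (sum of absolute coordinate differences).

class-A

d(q, class-C) = |18−34| + |20−9| = 16 + 11 = 27
d(q, class-A) = |18−9| + |20−19| = 9 + 1 = 10
27 > 10, so class-A is closer.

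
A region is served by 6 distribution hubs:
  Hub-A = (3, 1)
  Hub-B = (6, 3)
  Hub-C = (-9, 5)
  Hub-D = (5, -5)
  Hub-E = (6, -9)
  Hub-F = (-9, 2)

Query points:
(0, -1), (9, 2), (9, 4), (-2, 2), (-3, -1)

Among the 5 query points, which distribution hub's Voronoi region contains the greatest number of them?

Hub-A

(0, -1) — d² to each: Hub-A:13, Hub-B:52, Hub-C:117, Hub-D:41, Hub-E:100, Hub-F:90 → nearest is Hub-A
(9, 2) — d² to each: Hub-A:37, Hub-B:10, Hub-C:333, Hub-D:65, Hub-E:130, Hub-F:324 → nearest is Hub-B
(9, 4) — d² to each: Hub-A:45, Hub-B:10, Hub-C:325, Hub-D:97, Hub-E:178, Hub-F:328 → nearest is Hub-B
(-2, 2) — d² to each: Hub-A:26, Hub-B:65, Hub-C:58, Hub-D:98, Hub-E:185, Hub-F:49 → nearest is Hub-A
(-3, -1) — d² to each: Hub-A:40, Hub-B:97, Hub-C:72, Hub-D:80, Hub-E:145, Hub-F:45 → nearest is Hub-A
Tally — Hub-A:3, Hub-B:2. Hub-A captures the most (3).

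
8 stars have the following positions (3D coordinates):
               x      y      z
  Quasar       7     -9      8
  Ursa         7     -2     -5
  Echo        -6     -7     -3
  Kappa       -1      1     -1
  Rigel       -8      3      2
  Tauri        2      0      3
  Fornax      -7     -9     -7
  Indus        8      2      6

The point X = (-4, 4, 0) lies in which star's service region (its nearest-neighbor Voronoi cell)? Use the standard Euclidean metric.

Kappa

Since √ is increasing, it suffices to compare squared distances:
d²(X, Quasar) = 121 + 169 + 64 = 354
d²(X, Ursa) = 121 + 36 + 25 = 182
d²(X, Echo) = 4 + 121 + 9 = 134
d²(X, Kappa) = 9 + 9 + 1 = 19
d²(X, Rigel) = 16 + 1 + 4 = 21
d²(X, Tauri) = 36 + 16 + 9 = 61
d²(X, Fornax) = 9 + 169 + 49 = 227
d²(X, Indus) = 144 + 4 + 36 = 184
Minimum is at Kappa.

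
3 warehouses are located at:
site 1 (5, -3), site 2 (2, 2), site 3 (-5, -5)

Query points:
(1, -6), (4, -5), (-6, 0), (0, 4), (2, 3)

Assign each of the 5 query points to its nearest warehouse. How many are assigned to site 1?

(1, -6) — d² to each: site 1:25, site 2:65, site 3:37 → nearest is site 1
(4, -5) — d² to each: site 1:5, site 2:53, site 3:81 → nearest is site 1
(-6, 0) — d² to each: site 1:130, site 2:68, site 3:26 → nearest is site 3
(0, 4) — d² to each: site 1:74, site 2:8, site 3:106 → nearest is site 2
(2, 3) — d² to each: site 1:45, site 2:1, site 3:113 → nearest is site 2
2 of the 5 points have site 1 as nearest.

2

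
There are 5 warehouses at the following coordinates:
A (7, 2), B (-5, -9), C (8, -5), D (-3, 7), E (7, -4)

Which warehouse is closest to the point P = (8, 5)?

A

Since √ is increasing, it suffices to compare squared distances:
|PA|² = (8−7)² + (5−2)² = 1 + 9 = 10
|PB|² = (8−(-5))² + (5−(-9))² = 169 + 196 = 365
|PC|² = (8−8)² + (5−(-5))² = 0 + 100 = 100
|PD|² = (8−(-3))² + (5−7)² = 121 + 4 = 125
|PE|² = (8−7)² + (5−(-4))² = 1 + 81 = 82
The smallest is to A, so P lies in the Voronoi region of A.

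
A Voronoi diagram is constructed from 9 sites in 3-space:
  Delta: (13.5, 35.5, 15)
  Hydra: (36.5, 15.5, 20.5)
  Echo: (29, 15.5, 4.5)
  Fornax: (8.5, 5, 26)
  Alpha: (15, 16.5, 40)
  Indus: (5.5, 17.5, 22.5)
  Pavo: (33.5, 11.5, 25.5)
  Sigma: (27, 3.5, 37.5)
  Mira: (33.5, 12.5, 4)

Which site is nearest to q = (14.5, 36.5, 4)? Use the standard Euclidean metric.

Delta

Compare squared distances (the ordering matches that of the actual distances):
d²(q, Delta) = (14.5−13.5)² + (36.5−35.5)² + (4−15)² = 1 + 1 + 121 = 123
d²(q, Hydra) = (14.5−36.5)² + (36.5−15.5)² + (4−20.5)² = 484 + 441 + 272.25 = 1197.25
d²(q, Echo) = (14.5−29)² + (36.5−15.5)² + (4−4.5)² = 210.25 + 441 + 0.25 = 651.5
d²(q, Fornax) = (14.5−8.5)² + (36.5−5)² + (4−26)² = 36 + 992.25 + 484 = 1512.25
d²(q, Alpha) = (14.5−15)² + (36.5−16.5)² + (4−40)² = 0.25 + 400 + 1296 = 1696.25
d²(q, Indus) = (14.5−5.5)² + (36.5−17.5)² + (4−22.5)² = 81 + 361 + 342.25 = 784.25
d²(q, Pavo) = (14.5−33.5)² + (36.5−11.5)² + (4−25.5)² = 361 + 625 + 462.25 = 1448.25
d²(q, Sigma) = (14.5−27)² + (36.5−3.5)² + (4−37.5)² = 156.25 + 1089 + 1122.25 = 2367.5
d²(q, Mira) = (14.5−33.5)² + (36.5−12.5)² + (4−4)² = 361 + 576 + 0 = 937
The smallest is to Delta, so q lies in the Voronoi region of Delta.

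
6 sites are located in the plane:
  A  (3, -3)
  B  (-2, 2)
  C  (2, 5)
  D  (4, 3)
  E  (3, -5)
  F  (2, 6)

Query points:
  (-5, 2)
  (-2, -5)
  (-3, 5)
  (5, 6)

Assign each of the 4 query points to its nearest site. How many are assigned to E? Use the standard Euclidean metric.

(-5, 2) — d² to each: A:89, B:9, C:58, D:82, E:113, F:65 → nearest is B
(-2, -5) — d² to each: A:29, B:49, C:116, D:100, E:25, F:137 → nearest is E
(-3, 5) — d² to each: A:100, B:10, C:25, D:53, E:136, F:26 → nearest is B
(5, 6) — d² to each: A:85, B:65, C:10, D:10, E:125, F:9 → nearest is F
1 of the 4 points has E as nearest.

1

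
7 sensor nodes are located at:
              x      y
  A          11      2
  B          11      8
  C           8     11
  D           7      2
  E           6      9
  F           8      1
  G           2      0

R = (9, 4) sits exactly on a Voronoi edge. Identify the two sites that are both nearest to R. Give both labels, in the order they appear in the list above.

A and D

Squared distances from R to each site:
|RA|² = (9−11)² + (4−2)² = 4 + 4 = 8
|RB|² = (9−11)² + (4−8)² = 4 + 16 = 20
|RC|² = (9−8)² + (4−11)² = 1 + 49 = 50
|RD|² = (9−7)² + (4−2)² = 4 + 4 = 8
|RE|² = (9−6)² + (4−9)² = 9 + 25 = 34
|RF|² = (9−8)² + (4−1)² = 1 + 9 = 10
|RG|² = (9−2)² + (4−0)² = 49 + 16 = 65
R is equidistant from A and D (both at squared distance 8), and every other site is strictly farther — so R lies on the A–D Voronoi edge.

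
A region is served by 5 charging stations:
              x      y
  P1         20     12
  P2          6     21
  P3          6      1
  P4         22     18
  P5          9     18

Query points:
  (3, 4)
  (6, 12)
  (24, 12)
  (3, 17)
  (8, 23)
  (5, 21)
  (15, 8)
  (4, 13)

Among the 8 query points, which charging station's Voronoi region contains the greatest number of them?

(3, 4) — d² to each: P1:353, P2:298, P3:18, P4:557, P5:232 → nearest is P3
(6, 12) — d² to each: P1:196, P2:81, P3:121, P4:292, P5:45 → nearest is P5
(24, 12) — d² to each: P1:16, P2:405, P3:445, P4:40, P5:261 → nearest is P1
(3, 17) — d² to each: P1:314, P2:25, P3:265, P4:362, P5:37 → nearest is P2
(8, 23) — d² to each: P1:265, P2:8, P3:488, P4:221, P5:26 → nearest is P2
(5, 21) — d² to each: P1:306, P2:1, P3:401, P4:298, P5:25 → nearest is P2
(15, 8) — d² to each: P1:41, P2:250, P3:130, P4:149, P5:136 → nearest is P1
(4, 13) — d² to each: P1:257, P2:68, P3:148, P4:349, P5:50 → nearest is P5
Tally — P1:2, P2:3, P3:1, P5:2. P2 captures the most (3).

P2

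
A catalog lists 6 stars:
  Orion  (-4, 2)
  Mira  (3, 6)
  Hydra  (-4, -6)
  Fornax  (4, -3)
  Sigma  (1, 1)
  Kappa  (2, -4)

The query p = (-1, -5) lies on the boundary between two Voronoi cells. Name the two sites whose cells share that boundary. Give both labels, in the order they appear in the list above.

Squared distances from p to each site:
d²(p, Orion) = 9 + 49 = 58
d²(p, Mira) = 16 + 121 = 137
d²(p, Hydra) = 9 + 1 = 10
d²(p, Fornax) = 25 + 4 = 29
d²(p, Sigma) = 4 + 36 = 40
d²(p, Kappa) = 9 + 1 = 10
p is equidistant from Hydra and Kappa (both at squared distance 10), and every other site is strictly farther — so p lies on the Hydra–Kappa Voronoi edge.

Hydra and Kappa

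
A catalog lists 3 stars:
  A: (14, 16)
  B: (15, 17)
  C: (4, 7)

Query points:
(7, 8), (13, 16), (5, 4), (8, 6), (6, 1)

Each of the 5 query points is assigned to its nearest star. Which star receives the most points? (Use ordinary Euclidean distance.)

(7, 8) — d² to each: A:113, B:145, C:10 → nearest is C
(13, 16) — d² to each: A:1, B:5, C:162 → nearest is A
(5, 4) — d² to each: A:225, B:269, C:10 → nearest is C
(8, 6) — d² to each: A:136, B:170, C:17 → nearest is C
(6, 1) — d² to each: A:289, B:337, C:40 → nearest is C
Tally — A:1, C:4. C captures the most (4).

C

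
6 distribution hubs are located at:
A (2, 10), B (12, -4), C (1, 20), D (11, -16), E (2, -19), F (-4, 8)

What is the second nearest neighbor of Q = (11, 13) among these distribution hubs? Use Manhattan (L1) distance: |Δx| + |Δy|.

d(Q,A) = |11−2| + |13−10| = 9 + 3 = 12
d(Q,B) = |11−12| + |13−(-4)| = 1 + 17 = 18
d(Q,C) = |11−1| + |13−20| = 10 + 7 = 17
d(Q,D) = |11−11| + |13−(-16)| = 0 + 29 = 29
d(Q,E) = |11−2| + |13−(-19)| = 9 + 32 = 41
d(Q,F) = |11−(-4)| + |13−8| = 15 + 5 = 20
Sorted ascending: A, C, B, … — the second-nearest is C.

C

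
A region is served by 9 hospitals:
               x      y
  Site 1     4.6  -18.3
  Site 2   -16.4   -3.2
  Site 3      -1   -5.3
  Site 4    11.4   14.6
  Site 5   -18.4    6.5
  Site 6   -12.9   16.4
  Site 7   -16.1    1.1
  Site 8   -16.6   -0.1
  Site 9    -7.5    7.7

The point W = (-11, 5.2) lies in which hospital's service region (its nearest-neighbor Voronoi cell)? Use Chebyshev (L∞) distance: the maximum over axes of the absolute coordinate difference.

d(W, Site 1) = max(15.6, 23.5) = 23.5
d(W, Site 2) = max(5.4, 8.4) = 8.4
d(W, Site 3) = max(10, 10.5) = 10.5
d(W, Site 4) = max(22.4, 9.4) = 22.4
d(W, Site 5) = max(7.4, 1.3) = 7.4
d(W, Site 6) = max(1.9, 11.2) = 11.2
d(W, Site 7) = max(5.1, 4.1) = 5.1
d(W, Site 8) = max(5.6, 5.3) = 5.6
d(W, Site 9) = max(3.5, 2.5) = 3.5
Site 9 is nearest.

Site 9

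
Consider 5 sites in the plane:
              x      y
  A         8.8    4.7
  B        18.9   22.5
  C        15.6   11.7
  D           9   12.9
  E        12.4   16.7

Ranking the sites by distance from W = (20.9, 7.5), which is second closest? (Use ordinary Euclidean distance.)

Compare squared distances (the ordering matches that of the actual distances):
|WA|² = (20.9−8.8)² + (7.5−4.7)² = 146.41 + 7.84 = 154.25
|WB|² = (20.9−18.9)² + (7.5−22.5)² = 4 + 225 = 229
|WC|² = (20.9−15.6)² + (7.5−11.7)² = 28.09 + 17.64 = 45.73
|WD|² = (20.9−9)² + (7.5−12.9)² = 141.61 + 29.16 = 170.77
|WE|² = (20.9−12.4)² + (7.5−16.7)² = 72.25 + 84.64 = 156.89
Sorted ascending: C, A, E, … — the second-nearest is A.

A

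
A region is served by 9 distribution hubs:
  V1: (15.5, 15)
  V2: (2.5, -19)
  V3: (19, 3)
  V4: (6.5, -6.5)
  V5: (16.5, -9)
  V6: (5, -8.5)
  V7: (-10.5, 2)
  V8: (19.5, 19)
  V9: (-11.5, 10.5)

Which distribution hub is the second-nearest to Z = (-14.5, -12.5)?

V2

Compare squared distances (the ordering matches that of the actual distances):
|ZV1|² = 900 + 756.25 = 1656.25
|ZV2|² = 289 + 42.25 = 331.25
|ZV3|² = 1122.25 + 240.25 = 1362.5
|ZV4|² = 441 + 36 = 477
|ZV5|² = 961 + 12.25 = 973.25
|ZV6|² = 380.25 + 16 = 396.25
|ZV7|² = 16 + 210.25 = 226.25
|ZV8|² = 1156 + 992.25 = 2148.25
|ZV9|² = 9 + 529 = 538
Sorted ascending: V7, V2, V6, … — the second-nearest is V2.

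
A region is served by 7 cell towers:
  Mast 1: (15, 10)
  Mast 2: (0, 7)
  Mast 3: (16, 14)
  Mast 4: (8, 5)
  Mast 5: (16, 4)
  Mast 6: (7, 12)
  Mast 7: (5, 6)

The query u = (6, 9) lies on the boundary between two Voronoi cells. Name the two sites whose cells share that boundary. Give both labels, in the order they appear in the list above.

Squared distances from u to each site:
d²(u, Mast 1) = (6−15)² + (9−10)² = 81 + 1 = 82
d²(u, Mast 2) = (6−0)² + (9−7)² = 36 + 4 = 40
d²(u, Mast 3) = (6−16)² + (9−14)² = 100 + 25 = 125
d²(u, Mast 4) = (6−8)² + (9−5)² = 4 + 16 = 20
d²(u, Mast 5) = (6−16)² + (9−4)² = 100 + 25 = 125
d²(u, Mast 6) = (6−7)² + (9−12)² = 1 + 9 = 10
d²(u, Mast 7) = (6−5)² + (9−6)² = 1 + 9 = 10
u is equidistant from Mast 6 and Mast 7 (both at squared distance 10), and every other site is strictly farther — so u lies on the Mast 6–Mast 7 Voronoi edge.

Mast 6 and Mast 7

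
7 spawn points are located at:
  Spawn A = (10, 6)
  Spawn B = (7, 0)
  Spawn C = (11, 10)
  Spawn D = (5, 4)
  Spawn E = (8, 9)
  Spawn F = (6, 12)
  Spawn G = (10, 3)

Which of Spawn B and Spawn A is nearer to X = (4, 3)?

Spawn B

Compare squared distances:
d²(X, Spawn B) = (4−7)² + (3−0)² = 9 + 9 = 18
d²(X, Spawn A) = (4−10)² + (3−6)² = 36 + 9 = 45
18 < 45, so Spawn B is closer.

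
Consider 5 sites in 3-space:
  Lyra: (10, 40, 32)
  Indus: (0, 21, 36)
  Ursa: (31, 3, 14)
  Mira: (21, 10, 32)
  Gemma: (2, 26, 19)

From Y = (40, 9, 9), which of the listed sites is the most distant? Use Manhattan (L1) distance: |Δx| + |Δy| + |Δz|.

d(Y, Lyra) = |40−10| + |9−40| + |9−32| = 30 + 31 + 23 = 84
d(Y, Indus) = |40−0| + |9−21| + |9−36| = 40 + 12 + 27 = 79
d(Y, Ursa) = |40−31| + |9−3| + |9−14| = 9 + 6 + 5 = 20
d(Y, Mira) = |40−21| + |9−10| + |9−32| = 19 + 1 + 23 = 43
d(Y, Gemma) = |40−2| + |9−26| + |9−19| = 38 + 17 + 10 = 65
The largest is to Lyra.

Lyra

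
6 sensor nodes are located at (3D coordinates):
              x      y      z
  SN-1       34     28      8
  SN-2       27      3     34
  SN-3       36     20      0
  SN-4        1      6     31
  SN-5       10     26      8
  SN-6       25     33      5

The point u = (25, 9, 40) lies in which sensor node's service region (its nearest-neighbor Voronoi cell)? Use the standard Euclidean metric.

SN-2

Compare squared distances (the ordering matches that of the actual distances):
d²(u, SN-1) = 81 + 361 + 1024 = 1466
d²(u, SN-2) = 4 + 36 + 36 = 76
d²(u, SN-3) = 121 + 121 + 1600 = 1842
d²(u, SN-4) = 576 + 9 + 81 = 666
d²(u, SN-5) = 225 + 289 + 1024 = 1538
d²(u, SN-6) = 0 + 576 + 1225 = 1801
The smallest is to SN-2, so u lies in the Voronoi region of SN-2.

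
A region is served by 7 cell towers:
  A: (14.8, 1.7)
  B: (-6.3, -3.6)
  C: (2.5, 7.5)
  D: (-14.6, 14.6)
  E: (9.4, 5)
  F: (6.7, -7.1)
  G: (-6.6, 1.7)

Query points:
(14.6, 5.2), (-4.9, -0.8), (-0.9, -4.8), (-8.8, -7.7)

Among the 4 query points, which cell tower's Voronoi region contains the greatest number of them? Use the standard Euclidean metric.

B

(14.6, 5.2) — d² to each: A:12.29, B:514.25, C:151.7, D:941, E:27.08, F:213.7, G:461.69 → nearest is A
(-4.9, -0.8) — d² to each: A:394.34, B:9.8, C:123.65, D:331.25, E:238.13, F:174.25, G:9.14 → nearest is G
(-0.9, -4.8) — d² to each: A:288.74, B:30.6, C:162.85, D:564.05, E:202.13, F:63.05, G:74.74 → nearest is B
(-8.8, -7.7) — d² to each: A:645.32, B:23.06, C:358.73, D:530.93, E:492.53, F:240.61, G:93.2 → nearest is B
Tally — A:1, B:2, G:1. B captures the most (2).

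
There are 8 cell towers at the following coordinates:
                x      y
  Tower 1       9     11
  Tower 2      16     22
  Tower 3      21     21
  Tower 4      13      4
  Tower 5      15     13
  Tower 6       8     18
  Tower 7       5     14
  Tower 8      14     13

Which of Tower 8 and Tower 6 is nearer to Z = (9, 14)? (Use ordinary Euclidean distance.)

Tower 6

Compare squared distances:
d²(Z, Tower 8) = (9−14)² + (14−13)² = 25 + 1 = 26
d²(Z, Tower 6) = (9−8)² + (14−18)² = 1 + 16 = 17
26 > 17, so Tower 6 is closer.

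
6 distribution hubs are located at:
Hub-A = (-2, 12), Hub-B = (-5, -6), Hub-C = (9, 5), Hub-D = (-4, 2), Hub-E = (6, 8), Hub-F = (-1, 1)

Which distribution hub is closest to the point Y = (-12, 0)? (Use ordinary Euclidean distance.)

Compare squared distances (the ordering matches that of the actual distances):
d²(Y, Hub-A) = 100 + 144 = 244
d²(Y, Hub-B) = 49 + 36 = 85
d²(Y, Hub-C) = 441 + 25 = 466
d²(Y, Hub-D) = 64 + 4 = 68
d²(Y, Hub-E) = 324 + 64 = 388
d²(Y, Hub-F) = 121 + 1 = 122
Minimum is at Hub-D.

Hub-D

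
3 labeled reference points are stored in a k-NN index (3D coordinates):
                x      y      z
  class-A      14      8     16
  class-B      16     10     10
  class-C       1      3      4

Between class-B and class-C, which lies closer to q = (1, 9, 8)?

class-C

Compare squared distances:
d²(q, class-B) = (1−16)² + (9−10)² + (8−10)² = 225 + 1 + 4 = 230
d²(q, class-C) = (1−1)² + (9−3)² + (8−4)² = 0 + 36 + 16 = 52
230 > 52, so class-C is closer.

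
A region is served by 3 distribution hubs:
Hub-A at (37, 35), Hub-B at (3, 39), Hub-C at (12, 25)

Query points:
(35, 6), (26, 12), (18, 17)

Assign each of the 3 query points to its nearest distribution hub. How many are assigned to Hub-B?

0

(35, 6) — d² to each: Hub-A:845, Hub-B:2113, Hub-C:890 → nearest is Hub-A
(26, 12) — d² to each: Hub-A:650, Hub-B:1258, Hub-C:365 → nearest is Hub-C
(18, 17) — d² to each: Hub-A:685, Hub-B:709, Hub-C:100 → nearest is Hub-C
0 of the 3 points have Hub-B as nearest.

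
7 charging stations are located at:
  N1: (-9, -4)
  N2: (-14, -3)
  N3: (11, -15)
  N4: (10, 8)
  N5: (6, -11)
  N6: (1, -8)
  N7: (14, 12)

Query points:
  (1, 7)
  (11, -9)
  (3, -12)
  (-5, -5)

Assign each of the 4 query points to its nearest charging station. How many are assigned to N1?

1

(1, 7) — d² to each: N1:221, N2:325, N3:584, N4:82, N5:349, N6:225, N7:194 → nearest is N4
(11, -9) — d² to each: N1:425, N2:661, N3:36, N4:290, N5:29, N6:101, N7:450 → nearest is N5
(3, -12) — d² to each: N1:208, N2:370, N3:73, N4:449, N5:10, N6:20, N7:697 → nearest is N5
(-5, -5) — d² to each: N1:17, N2:85, N3:356, N4:394, N5:157, N6:45, N7:650 → nearest is N1
1 of the 4 points has N1 as nearest.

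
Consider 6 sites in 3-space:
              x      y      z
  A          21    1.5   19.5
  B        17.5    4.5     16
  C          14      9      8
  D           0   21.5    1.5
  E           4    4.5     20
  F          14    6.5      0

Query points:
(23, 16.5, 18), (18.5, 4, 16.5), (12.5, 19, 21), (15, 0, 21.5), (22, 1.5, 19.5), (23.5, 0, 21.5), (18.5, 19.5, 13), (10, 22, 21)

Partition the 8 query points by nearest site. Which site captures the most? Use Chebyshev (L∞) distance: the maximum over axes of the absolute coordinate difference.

(23, 16.5, 18) — d to each: A:15, B:12, C:10, D:23, E:19, F:18 → nearest is C
(18.5, 4, 16.5) — d to each: A:3, B:1, C:8.5, D:18.5, E:14.5, F:16.5 → nearest is B
(12.5, 19, 21) — d to each: A:17.5, B:14.5, C:13, D:19.5, E:14.5, F:21 → nearest is C
(15, 0, 21.5) — d to each: A:6, B:5.5, C:13.5, D:21.5, E:11, F:21.5 → nearest is B
(22, 1.5, 19.5) — d to each: A:1, B:4.5, C:11.5, D:22, E:18, F:19.5 → nearest is A
(23.5, 0, 21.5) — d to each: A:2.5, B:6, C:13.5, D:23.5, E:19.5, F:21.5 → nearest is A
(18.5, 19.5, 13) — d to each: A:18, B:15, C:10.5, D:18.5, E:15, F:13 → nearest is C
(10, 22, 21) — d to each: A:20.5, B:17.5, C:13, D:19.5, E:17.5, F:21 → nearest is C
Tally — A:2, B:2, C:4. C captures the most (4).

C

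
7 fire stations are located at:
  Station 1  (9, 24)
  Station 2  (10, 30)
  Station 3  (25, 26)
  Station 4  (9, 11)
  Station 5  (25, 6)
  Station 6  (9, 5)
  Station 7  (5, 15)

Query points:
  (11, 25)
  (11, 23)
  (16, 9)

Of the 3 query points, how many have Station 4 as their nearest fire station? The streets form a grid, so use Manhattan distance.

1

(11, 25) — d to each: Station 1:3, Station 2:6, Station 3:15, Station 4:16, Station 5:33, Station 6:22, Station 7:16 → nearest is Station 1
(11, 23) — d to each: Station 1:3, Station 2:8, Station 3:17, Station 4:14, Station 5:31, Station 6:20, Station 7:14 → nearest is Station 1
(16, 9) — d to each: Station 1:22, Station 2:27, Station 3:26, Station 4:9, Station 5:12, Station 6:11, Station 7:17 → nearest is Station 4
1 of the 3 points has Station 4 as nearest.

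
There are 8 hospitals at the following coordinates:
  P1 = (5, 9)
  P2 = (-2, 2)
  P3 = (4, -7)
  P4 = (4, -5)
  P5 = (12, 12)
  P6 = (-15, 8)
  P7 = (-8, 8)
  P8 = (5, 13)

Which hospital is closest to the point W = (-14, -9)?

P2

Since √ is increasing, it suffices to compare squared distances:
|WP1|² = (-14−5)² + (-9−9)² = 361 + 324 = 685
|WP2|² = (-14−(-2))² + (-9−2)² = 144 + 121 = 265
|WP3|² = (-14−4)² + (-9−(-7))² = 324 + 4 = 328
|WP4|² = (-14−4)² + (-9−(-5))² = 324 + 16 = 340
|WP5|² = (-14−12)² + (-9−12)² = 676 + 441 = 1117
|WP6|² = (-14−(-15))² + (-9−8)² = 1 + 289 = 290
|WP7|² = (-14−(-8))² + (-9−8)² = 36 + 289 = 325
|WP8|² = (-14−5)² + (-9−13)² = 361 + 484 = 845
P2 is nearest.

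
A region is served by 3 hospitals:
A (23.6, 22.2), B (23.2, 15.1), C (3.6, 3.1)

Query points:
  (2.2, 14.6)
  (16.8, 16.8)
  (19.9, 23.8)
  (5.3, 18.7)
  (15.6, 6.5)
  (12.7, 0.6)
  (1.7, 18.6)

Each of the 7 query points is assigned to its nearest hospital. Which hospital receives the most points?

C

(2.2, 14.6) — d² to each: A:515.72, B:441.25, C:134.21 → nearest is C
(16.8, 16.8) — d² to each: A:75.4, B:43.85, C:361.93 → nearest is B
(19.9, 23.8) — d² to each: A:16.25, B:86.58, C:694.18 → nearest is A
(5.3, 18.7) — d² to each: A:347.14, B:333.37, C:246.25 → nearest is C
(15.6, 6.5) — d² to each: A:310.49, B:131.72, C:155.56 → nearest is B
(12.7, 0.6) — d² to each: A:585.37, B:320.5, C:89.06 → nearest is C
(1.7, 18.6) — d² to each: A:492.57, B:474.5, C:243.86 → nearest is C
Tally — A:1, B:2, C:4. C captures the most (4).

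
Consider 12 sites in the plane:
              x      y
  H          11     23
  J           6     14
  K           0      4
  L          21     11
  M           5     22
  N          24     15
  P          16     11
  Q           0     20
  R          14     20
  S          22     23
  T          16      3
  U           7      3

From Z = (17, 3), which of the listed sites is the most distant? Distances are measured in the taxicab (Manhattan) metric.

d(Z,H) = 6 + 20 = 26
d(Z,J) = 11 + 11 = 22
d(Z,K) = 17 + 1 = 18
d(Z,L) = 4 + 8 = 12
d(Z,M) = 12 + 19 = 31
d(Z,N) = 7 + 12 = 19
d(Z,P) = 1 + 8 = 9
d(Z,Q) = 17 + 17 = 34
d(Z,R) = 3 + 17 = 20
d(Z,S) = 5 + 20 = 25
d(Z,T) = 1 + 0 = 1
d(Z,U) = 10 + 0 = 10
The largest is to Q.

Q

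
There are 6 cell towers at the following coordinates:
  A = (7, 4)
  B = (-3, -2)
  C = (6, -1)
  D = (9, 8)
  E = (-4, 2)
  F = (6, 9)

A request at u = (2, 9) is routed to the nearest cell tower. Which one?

F

Since √ is increasing, it suffices to compare squared distances:
|uA|² = (2−7)² + (9−4)² = 25 + 25 = 50
|uB|² = (2−(-3))² + (9−(-2))² = 25 + 121 = 146
|uC|² = (2−6)² + (9−(-1))² = 16 + 100 = 116
|uD|² = (2−9)² + (9−8)² = 49 + 1 = 50
|uE|² = (2−(-4))² + (9−2)² = 36 + 49 = 85
|uF|² = (2−6)² + (9−9)² = 16 + 0 = 16
The smallest is to F, so u lies in the Voronoi region of F.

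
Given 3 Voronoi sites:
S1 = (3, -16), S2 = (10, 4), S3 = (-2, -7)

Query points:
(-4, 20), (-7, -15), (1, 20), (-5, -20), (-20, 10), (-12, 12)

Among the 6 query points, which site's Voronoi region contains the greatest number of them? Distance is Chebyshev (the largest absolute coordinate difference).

S3

(-4, 20) — d to each: S1:36, S2:16, S3:27 → nearest is S2
(-7, -15) — d to each: S1:10, S2:19, S3:8 → nearest is S3
(1, 20) — d to each: S1:36, S2:16, S3:27 → nearest is S2
(-5, -20) — d to each: S1:8, S2:24, S3:13 → nearest is S1
(-20, 10) — d to each: S1:26, S2:30, S3:18 → nearest is S3
(-12, 12) — d to each: S1:28, S2:22, S3:19 → nearest is S3
Tally — S1:1, S2:2, S3:3. S3 captures the most (3).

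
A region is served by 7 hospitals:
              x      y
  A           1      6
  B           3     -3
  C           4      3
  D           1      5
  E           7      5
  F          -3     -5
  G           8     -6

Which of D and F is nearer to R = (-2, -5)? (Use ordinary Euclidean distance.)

Compare squared distances:
|RD|² = (-2−1)² + (-5−5)² = 9 + 100 = 109
|RF|² = (-2−(-3))² + (-5−(-5))² = 1 + 0 = 1
109 > 1, so F is closer.

F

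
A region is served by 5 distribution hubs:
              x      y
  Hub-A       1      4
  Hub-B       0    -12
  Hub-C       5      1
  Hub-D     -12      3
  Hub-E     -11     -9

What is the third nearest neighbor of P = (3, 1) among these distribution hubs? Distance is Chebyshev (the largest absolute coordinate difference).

d(P, Hub-A) = max(2, 3) = 3
d(P, Hub-B) = max(3, 13) = 13
d(P, Hub-C) = max(2, 0) = 2
d(P, Hub-D) = max(15, 2) = 15
d(P, Hub-E) = max(14, 10) = 14
Sorted ascending: Hub-C, Hub-A, Hub-B, Hub-E, … — the third-nearest is Hub-B.

Hub-B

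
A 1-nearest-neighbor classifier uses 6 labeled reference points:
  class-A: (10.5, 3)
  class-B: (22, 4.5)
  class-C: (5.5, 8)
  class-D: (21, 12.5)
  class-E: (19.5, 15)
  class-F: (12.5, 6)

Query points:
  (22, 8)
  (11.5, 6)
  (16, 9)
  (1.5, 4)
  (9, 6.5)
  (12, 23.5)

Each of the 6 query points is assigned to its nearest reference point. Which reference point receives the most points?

class-F

(22, 8) — d² to each: class-A:157.25, class-B:12.25, class-C:272.25, class-D:21.25, class-E:55.25, class-F:94.25 → nearest is class-B
(11.5, 6) — d² to each: class-A:10, class-B:112.5, class-C:40, class-D:132.5, class-E:145, class-F:1 → nearest is class-F
(16, 9) — d² to each: class-A:66.25, class-B:56.25, class-C:111.25, class-D:37.25, class-E:48.25, class-F:21.25 → nearest is class-F
(1.5, 4) — d² to each: class-A:82, class-B:420.5, class-C:32, class-D:452.5, class-E:445, class-F:125 → nearest is class-C
(9, 6.5) — d² to each: class-A:14.5, class-B:173, class-C:14.5, class-D:180, class-E:182.5, class-F:12.5 → nearest is class-F
(12, 23.5) — d² to each: class-A:422.5, class-B:461, class-C:282.5, class-D:202, class-E:128.5, class-F:306.5 → nearest is class-E
Tally — class-B:1, class-C:1, class-E:1, class-F:3. class-F captures the most (3).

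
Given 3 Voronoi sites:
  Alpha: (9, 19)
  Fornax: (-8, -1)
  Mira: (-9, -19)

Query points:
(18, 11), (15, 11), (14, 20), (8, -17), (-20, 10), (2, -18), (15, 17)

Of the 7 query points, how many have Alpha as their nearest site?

4

(18, 11) — d² to each: Alpha:145, Fornax:820, Mira:1629 → nearest is Alpha
(15, 11) — d² to each: Alpha:100, Fornax:673, Mira:1476 → nearest is Alpha
(14, 20) — d² to each: Alpha:26, Fornax:925, Mira:2050 → nearest is Alpha
(8, -17) — d² to each: Alpha:1297, Fornax:512, Mira:293 → nearest is Mira
(-20, 10) — d² to each: Alpha:922, Fornax:265, Mira:962 → nearest is Fornax
(2, -18) — d² to each: Alpha:1418, Fornax:389, Mira:122 → nearest is Mira
(15, 17) — d² to each: Alpha:40, Fornax:853, Mira:1872 → nearest is Alpha
4 of the 7 points have Alpha as nearest.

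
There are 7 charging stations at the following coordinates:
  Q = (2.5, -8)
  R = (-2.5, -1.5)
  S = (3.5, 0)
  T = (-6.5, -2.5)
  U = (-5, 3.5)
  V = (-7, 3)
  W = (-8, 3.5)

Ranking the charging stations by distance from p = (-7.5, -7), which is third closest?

Since √ is increasing, it suffices to compare squared distances:
|pQ|² = (-7.5−2.5)² + (-7−(-8))² = 100 + 1 = 101
|pR|² = (-7.5−(-2.5))² + (-7−(-1.5))² = 25 + 30.25 = 55.25
|pS|² = (-7.5−3.5)² + (-7−0)² = 121 + 49 = 170
|pT|² = (-7.5−(-6.5))² + (-7−(-2.5))² = 1 + 20.25 = 21.25
|pU|² = (-7.5−(-5))² + (-7−3.5)² = 6.25 + 110.25 = 116.5
|pV|² = (-7.5−(-7))² + (-7−3)² = 0.25 + 100 = 100.25
|pW|² = (-7.5−(-8))² + (-7−3.5)² = 0.25 + 110.25 = 110.5
Sorted ascending: T, R, V, Q, … — the third-nearest is V.

V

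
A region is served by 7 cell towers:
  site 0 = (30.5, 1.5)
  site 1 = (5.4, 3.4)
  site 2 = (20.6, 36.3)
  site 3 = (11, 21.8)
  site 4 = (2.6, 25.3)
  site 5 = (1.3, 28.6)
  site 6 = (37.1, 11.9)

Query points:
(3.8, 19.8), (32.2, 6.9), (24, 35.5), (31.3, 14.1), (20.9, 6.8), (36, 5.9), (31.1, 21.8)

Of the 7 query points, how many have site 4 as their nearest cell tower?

(3.8, 19.8) — d² to each: site 0:1047.78, site 1:271.52, site 2:554.49, site 3:55.84, site 4:31.69, site 5:83.69, site 6:1171.3 → nearest is site 4
(32.2, 6.9) — d² to each: site 0:32.05, site 1:730.49, site 2:998.92, site 3:671.45, site 4:1214.72, site 5:1425.7, site 6:49.01 → nearest is site 0
(24, 35.5) — d² to each: site 0:1198.25, site 1:1376.37, site 2:12.2, site 3:356.69, site 4:562, site 5:562.9, site 6:728.57 → nearest is site 2
(31.3, 14.1) — d² to each: site 0:159.4, site 1:785.3, site 2:607.33, site 3:471.38, site 4:949.13, site 5:1110.25, site 6:38.48 → nearest is site 6
(20.9, 6.8) — d² to each: site 0:120.25, site 1:251.81, site 2:870.34, site 3:323.01, site 4:677.14, site 5:859.4, site 6:288.45 → nearest is site 0
(36, 5.9) — d² to each: site 0:49.61, site 1:942.61, site 2:1161.32, site 3:877.81, site 4:1491.92, site 5:1719.38, site 6:37.21 → nearest is site 6
(31.1, 21.8) — d² to each: site 0:412.45, site 1:999.05, site 2:320.5, site 3:404.01, site 4:824.5, site 5:934.28, site 6:134.01 → nearest is site 6
1 of the 7 points has site 4 as nearest.

1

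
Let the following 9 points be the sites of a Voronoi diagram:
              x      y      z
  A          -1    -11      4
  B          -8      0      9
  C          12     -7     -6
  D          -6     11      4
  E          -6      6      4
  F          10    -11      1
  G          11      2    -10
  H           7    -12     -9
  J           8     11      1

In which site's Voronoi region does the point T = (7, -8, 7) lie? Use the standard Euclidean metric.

F

Squared Euclidean distances:
|TA|² = 64 + 9 + 9 = 82
|TB|² = 225 + 64 + 4 = 293
|TC|² = 25 + 1 + 169 = 195
|TD|² = 169 + 361 + 9 = 539
|TE|² = 169 + 196 + 9 = 374
|TF|² = 9 + 9 + 36 = 54
|TG|² = 16 + 100 + 289 = 405
|TH|² = 0 + 16 + 256 = 272
|TJ|² = 1 + 361 + 36 = 398
Minimum is at F.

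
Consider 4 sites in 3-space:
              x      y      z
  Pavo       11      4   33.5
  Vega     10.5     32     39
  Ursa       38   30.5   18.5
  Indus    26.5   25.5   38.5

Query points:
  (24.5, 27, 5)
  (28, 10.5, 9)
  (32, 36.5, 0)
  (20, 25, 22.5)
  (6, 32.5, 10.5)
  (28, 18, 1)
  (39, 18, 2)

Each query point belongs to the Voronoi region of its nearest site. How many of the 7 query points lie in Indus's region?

1

(24.5, 27, 5) — d² to each: Pavo:1523.5, Vega:1377, Ursa:376.75, Indus:1128.5 → nearest is Ursa
(28, 10.5, 9) — d² to each: Pavo:931.5, Vega:1668.5, Ursa:590.25, Indus:1097.5 → nearest is Ursa
(32, 36.5, 0) — d² to each: Pavo:2619.5, Vega:2003.5, Ursa:414.25, Indus:1633.5 → nearest is Ursa
(20, 25, 22.5) — d² to each: Pavo:643, Vega:411.5, Ursa:370.25, Indus:298.5 → nearest is Indus
(6, 32.5, 10.5) — d² to each: Pavo:1366.25, Vega:832.75, Ursa:1092, Indus:1253.25 → nearest is Vega
(28, 18, 1) — d² to each: Pavo:1541.25, Vega:1946.25, Ursa:562.5, Indus:1464.75 → nearest is Ursa
(39, 18, 2) — d² to each: Pavo:1972.25, Vega:2377.25, Ursa:429.5, Indus:1544.75 → nearest is Ursa
1 of the 7 points has Indus as nearest.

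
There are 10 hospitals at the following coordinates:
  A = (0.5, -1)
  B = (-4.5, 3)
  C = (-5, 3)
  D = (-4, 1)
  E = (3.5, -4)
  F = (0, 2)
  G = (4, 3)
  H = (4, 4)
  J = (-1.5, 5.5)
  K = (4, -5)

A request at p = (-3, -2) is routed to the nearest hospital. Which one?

D

Compare squared distances (the ordering matches that of the actual distances):
|pA|² = 12.25 + 1 = 13.25
|pB|² = 2.25 + 25 = 27.25
|pC|² = 4 + 25 = 29
|pD|² = 1 + 9 = 10
|pE|² = 42.25 + 4 = 46.25
|pF|² = 9 + 16 = 25
|pG|² = 49 + 25 = 74
|pH|² = 49 + 36 = 85
|pJ|² = 2.25 + 56.25 = 58.5
|pK|² = 49 + 9 = 58
The smallest is to D, so p lies in the Voronoi region of D.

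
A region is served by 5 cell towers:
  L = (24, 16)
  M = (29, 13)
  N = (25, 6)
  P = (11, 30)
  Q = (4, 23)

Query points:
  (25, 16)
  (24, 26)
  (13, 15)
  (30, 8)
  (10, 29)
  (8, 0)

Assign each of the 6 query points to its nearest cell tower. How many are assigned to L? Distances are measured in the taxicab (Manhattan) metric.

(25, 16) — d to each: L:1, M:7, N:10, P:28, Q:28 → nearest is L
(24, 26) — d to each: L:10, M:18, N:21, P:17, Q:23 → nearest is L
(13, 15) — d to each: L:12, M:18, N:21, P:17, Q:17 → nearest is L
(30, 8) — d to each: L:14, M:6, N:7, P:41, Q:41 → nearest is M
(10, 29) — d to each: L:27, M:35, N:38, P:2, Q:12 → nearest is P
(8, 0) — d to each: L:32, M:34, N:23, P:33, Q:27 → nearest is N
3 of the 6 points have L as nearest.

3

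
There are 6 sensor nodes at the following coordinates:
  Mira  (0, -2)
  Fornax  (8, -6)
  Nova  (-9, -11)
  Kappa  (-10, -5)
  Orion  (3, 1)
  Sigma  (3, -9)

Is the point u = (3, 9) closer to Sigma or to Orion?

Compare squared distances:
d²(u, Sigma) = (3−3)² + (9−(-9))² = 0 + 324 = 324
d²(u, Orion) = (3−3)² + (9−1)² = 0 + 64 = 64
324 > 64, so Orion is closer.

Orion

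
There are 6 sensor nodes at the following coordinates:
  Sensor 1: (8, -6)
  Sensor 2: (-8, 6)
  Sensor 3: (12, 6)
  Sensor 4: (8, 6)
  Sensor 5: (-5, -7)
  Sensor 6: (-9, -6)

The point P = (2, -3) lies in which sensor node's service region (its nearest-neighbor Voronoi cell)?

Sensor 1

Squared Euclidean distances:
d²(P, Sensor 1) = (2−8)² + (-3−(-6))² = 36 + 9 = 45
d²(P, Sensor 2) = (2−(-8))² + (-3−6)² = 100 + 81 = 181
d²(P, Sensor 3) = (2−12)² + (-3−6)² = 100 + 81 = 181
d²(P, Sensor 4) = (2−8)² + (-3−6)² = 36 + 81 = 117
d²(P, Sensor 5) = (2−(-5))² + (-3−(-7))² = 49 + 16 = 65
d²(P, Sensor 6) = (2−(-9))² + (-3−(-6))² = 121 + 9 = 130
Sensor 1 is nearest.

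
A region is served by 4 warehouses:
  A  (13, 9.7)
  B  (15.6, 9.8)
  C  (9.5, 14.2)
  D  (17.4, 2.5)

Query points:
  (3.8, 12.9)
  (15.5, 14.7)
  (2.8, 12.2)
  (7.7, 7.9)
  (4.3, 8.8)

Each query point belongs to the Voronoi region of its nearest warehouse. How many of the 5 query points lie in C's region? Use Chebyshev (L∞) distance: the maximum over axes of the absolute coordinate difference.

3

(3.8, 12.9) — d to each: A:9.2, B:11.8, C:5.7, D:13.6 → nearest is C
(15.5, 14.7) — d to each: A:5, B:4.9, C:6, D:12.2 → nearest is B
(2.8, 12.2) — d to each: A:10.2, B:12.8, C:6.7, D:14.6 → nearest is C
(7.7, 7.9) — d to each: A:5.3, B:7.9, C:6.3, D:9.7 → nearest is A
(4.3, 8.8) — d to each: A:8.7, B:11.3, C:5.4, D:13.1 → nearest is C
3 of the 5 points have C as nearest.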